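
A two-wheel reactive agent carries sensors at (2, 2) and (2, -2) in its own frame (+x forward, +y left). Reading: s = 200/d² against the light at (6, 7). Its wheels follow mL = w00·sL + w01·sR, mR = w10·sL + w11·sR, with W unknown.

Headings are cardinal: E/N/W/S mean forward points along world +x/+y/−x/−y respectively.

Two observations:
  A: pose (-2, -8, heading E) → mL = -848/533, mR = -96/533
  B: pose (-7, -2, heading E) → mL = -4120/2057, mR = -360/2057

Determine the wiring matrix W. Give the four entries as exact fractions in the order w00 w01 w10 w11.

obs A: pose=(-2,-8,E) → sL=40/41, sR=8/13, mL=-848/533, mR=-96/533
obs B: pose=(-7,-2,E) → sL=20/17, sR=100/121, mL=-4120/2057, mR=-360/2057
sensor matrix S = [[40/41, 8/13], [20/17, 100/121]]; det S = 90240/1096381
solve [mL_A; mL_B] = S·[w00; w01] and [mR_A; mR_B] = S·[w10; w11]:
  w00 = -1, w01 = -1, w10 = -1/2, w11 = 1/2

-1 -1 -1/2 1/2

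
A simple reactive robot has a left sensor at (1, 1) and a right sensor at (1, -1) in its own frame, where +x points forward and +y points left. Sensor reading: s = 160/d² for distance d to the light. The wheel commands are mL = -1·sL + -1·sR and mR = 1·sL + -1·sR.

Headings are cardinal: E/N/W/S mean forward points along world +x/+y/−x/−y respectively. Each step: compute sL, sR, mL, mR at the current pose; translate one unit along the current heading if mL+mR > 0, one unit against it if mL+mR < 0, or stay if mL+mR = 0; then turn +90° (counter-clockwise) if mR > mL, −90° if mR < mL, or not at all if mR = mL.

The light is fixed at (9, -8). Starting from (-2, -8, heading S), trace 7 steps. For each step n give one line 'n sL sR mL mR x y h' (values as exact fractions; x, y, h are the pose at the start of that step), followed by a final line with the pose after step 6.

0 160/101 32/29 -7872/2929 1408/2929 -2 -8 S
1 20/13 8/5 -204/65 -4/65 -2 -7 E
2 160/173 32/25 -9536/4325 -1536/4325 -3 -7 N
3 16/17 16/17 -32/17 0 -3 -8 W
4 160/101 32/29 -7872/2929 1408/2929 -2 -8 S
5 20/13 8/5 -204/65 -4/65 -2 -7 E
6 160/173 32/25 -9536/4325 -1536/4325 -3 -7 N
final -3 -8 W

n=0: pose=(-2,-8,S); sL=160/101, sR=32/29; mL=-7872/2929, mR=1408/2929; mL+mR=-64/29 → advance -1; mR−mL=320/101 → turn +1·90°
n=1: pose=(-2,-7,E); sL=20/13, sR=8/5; mL=-204/65, mR=-4/65; mL+mR=-16/5 → advance -1; mR−mL=40/13 → turn +1·90°
n=2: pose=(-3,-7,N); sL=160/173, sR=32/25; mL=-9536/4325, mR=-1536/4325; mL+mR=-64/25 → advance -1; mR−mL=320/173 → turn +1·90°
n=3: pose=(-3,-8,W); sL=16/17, sR=16/17; mL=-32/17, mR=0; mL+mR=-32/17 → advance -1; mR−mL=32/17 → turn +1·90°
n=4: pose=(-2,-8,S); sL=160/101, sR=32/29; mL=-7872/2929, mR=1408/2929; mL+mR=-64/29 → advance -1; mR−mL=320/101 → turn +1·90°
n=5: pose=(-2,-7,E); sL=20/13, sR=8/5; mL=-204/65, mR=-4/65; mL+mR=-16/5 → advance -1; mR−mL=40/13 → turn +1·90°
n=6: pose=(-3,-7,N); sL=160/173, sR=32/25; mL=-9536/4325, mR=-1536/4325; mL+mR=-64/25 → advance -1; mR−mL=320/173 → turn +1·90°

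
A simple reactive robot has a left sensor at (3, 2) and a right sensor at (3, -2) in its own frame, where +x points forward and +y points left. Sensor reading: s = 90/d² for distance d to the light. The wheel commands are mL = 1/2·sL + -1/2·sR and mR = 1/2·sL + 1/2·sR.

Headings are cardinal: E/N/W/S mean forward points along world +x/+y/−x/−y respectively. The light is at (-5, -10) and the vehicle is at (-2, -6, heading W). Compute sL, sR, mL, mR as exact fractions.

45/2 5/2 10 25/2

left sensor world pos  = (-5, -8); dL² = 4
right sensor world pos = (-5, -4); dR² = 36
sL = 90/4 = 45/2
sR = 90/36 = 5/2
mL = 1/2·sL + -1/2·sR = 10
mR = 1/2·sL + 1/2·sR = 25/2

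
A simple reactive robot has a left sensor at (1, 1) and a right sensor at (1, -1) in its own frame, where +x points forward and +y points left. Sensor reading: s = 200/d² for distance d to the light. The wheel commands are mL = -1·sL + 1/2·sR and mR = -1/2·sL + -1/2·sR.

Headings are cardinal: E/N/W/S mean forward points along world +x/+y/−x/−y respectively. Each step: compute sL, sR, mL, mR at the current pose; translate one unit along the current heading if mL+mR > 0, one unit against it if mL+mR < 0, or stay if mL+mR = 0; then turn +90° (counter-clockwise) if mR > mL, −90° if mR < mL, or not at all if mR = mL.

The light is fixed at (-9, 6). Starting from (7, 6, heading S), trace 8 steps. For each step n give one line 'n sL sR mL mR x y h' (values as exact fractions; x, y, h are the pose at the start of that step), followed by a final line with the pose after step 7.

n=0: pose=(7,6,S); sL=20/29, sR=100/113; mL=-810/3277, mR=-2580/3277; mL+mR=-30/29 → advance -1; mR−mL=-1770/3277 → turn -1·90°
n=1: pose=(7,7,W); sL=8/9, sR=200/229; mL=-932/2061, mR=-1816/2061; mL+mR=-4/3 → advance -1; mR−mL=-884/2061 → turn -1·90°
n=2: pose=(8,7,N); sL=10/13, sR=25/41; mL=-495/1066, mR=-735/1066; mL+mR=-15/13 → advance -1; mR−mL=-120/533 → turn -1·90°
n=3: pose=(8,6,E); sL=8/13, sR=8/13; mL=-4/13, mR=-8/13; mL+mR=-12/13 → advance -1; mR−mL=-4/13 → turn -1·90°
n=4: pose=(7,6,S); sL=20/29, sR=100/113; mL=-810/3277, mR=-2580/3277; mL+mR=-30/29 → advance -1; mR−mL=-1770/3277 → turn -1·90°
n=5: pose=(7,7,W); sL=8/9, sR=200/229; mL=-932/2061, mR=-1816/2061; mL+mR=-4/3 → advance -1; mR−mL=-884/2061 → turn -1·90°
n=6: pose=(8,7,N); sL=10/13, sR=25/41; mL=-495/1066, mR=-735/1066; mL+mR=-15/13 → advance -1; mR−mL=-120/533 → turn -1·90°
n=7: pose=(8,6,E); sL=8/13, sR=8/13; mL=-4/13, mR=-8/13; mL+mR=-12/13 → advance -1; mR−mL=-4/13 → turn -1·90°

0 20/29 100/113 -810/3277 -2580/3277 7 6 S
1 8/9 200/229 -932/2061 -1816/2061 7 7 W
2 10/13 25/41 -495/1066 -735/1066 8 7 N
3 8/13 8/13 -4/13 -8/13 8 6 E
4 20/29 100/113 -810/3277 -2580/3277 7 6 S
5 8/9 200/229 -932/2061 -1816/2061 7 7 W
6 10/13 25/41 -495/1066 -735/1066 8 7 N
7 8/13 8/13 -4/13 -8/13 8 6 E
final 7 6 S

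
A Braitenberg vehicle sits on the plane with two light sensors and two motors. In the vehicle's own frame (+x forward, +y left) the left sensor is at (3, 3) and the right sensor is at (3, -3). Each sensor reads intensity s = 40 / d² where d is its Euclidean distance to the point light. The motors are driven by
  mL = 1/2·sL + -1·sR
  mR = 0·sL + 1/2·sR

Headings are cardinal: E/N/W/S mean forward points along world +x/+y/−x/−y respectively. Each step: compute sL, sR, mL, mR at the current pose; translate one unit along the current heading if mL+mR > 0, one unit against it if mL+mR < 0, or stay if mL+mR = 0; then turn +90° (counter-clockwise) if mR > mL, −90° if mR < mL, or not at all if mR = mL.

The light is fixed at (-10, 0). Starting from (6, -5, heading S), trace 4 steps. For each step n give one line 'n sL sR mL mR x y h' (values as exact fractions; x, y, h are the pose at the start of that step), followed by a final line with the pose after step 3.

0 8/85 40/233 -2468/19805 20/233 6 -5 S
1 20/181 4/41 -314/7421 2/41 6 -4 E
2 40/197 40/401 140/78997 20/401 7 -4 N
3 5/29 10/49 -335/2842 5/49 7 -3 W
final 8 -3 S

n=0: pose=(6,-5,S); sL=8/85, sR=40/233; mL=-2468/19805, mR=20/233; mL+mR=-768/19805 → advance -1; mR−mL=4168/19805 → turn +1·90°
n=1: pose=(6,-4,E); sL=20/181, sR=4/41; mL=-314/7421, mR=2/41; mL+mR=48/7421 → advance +1; mR−mL=676/7421 → turn +1·90°
n=2: pose=(7,-4,N); sL=40/197, sR=40/401; mL=140/78997, mR=20/401; mL+mR=4080/78997 → advance +1; mR−mL=3800/78997 → turn +1·90°
n=3: pose=(7,-3,W); sL=5/29, sR=10/49; mL=-335/2842, mR=5/49; mL+mR=-45/2842 → advance -1; mR−mL=625/2842 → turn +1·90°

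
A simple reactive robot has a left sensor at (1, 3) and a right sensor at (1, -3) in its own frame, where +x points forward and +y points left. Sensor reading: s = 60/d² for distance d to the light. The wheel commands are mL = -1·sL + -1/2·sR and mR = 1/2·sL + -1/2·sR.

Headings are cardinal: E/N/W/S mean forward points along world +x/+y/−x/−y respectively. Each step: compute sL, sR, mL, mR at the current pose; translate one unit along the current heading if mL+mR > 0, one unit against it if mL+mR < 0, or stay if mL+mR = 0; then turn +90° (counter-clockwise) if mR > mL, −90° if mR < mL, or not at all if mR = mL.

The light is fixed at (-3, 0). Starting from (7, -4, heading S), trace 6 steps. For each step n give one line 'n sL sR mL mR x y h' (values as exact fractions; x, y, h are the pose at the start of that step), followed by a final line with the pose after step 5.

n=0: pose=(7,-4,S); sL=30/97, sR=30/37; mL=-2565/3589, mR=-900/3589; mL+mR=-3465/3589 → advance -1; mR−mL=45/97 → turn +1·90°
n=1: pose=(7,-3,E); sL=60/121, sR=60/157; mL=-13050/18997, mR=1080/18997; mL+mR=-11970/18997 → advance -1; mR−mL=90/121 → turn +1·90°
n=2: pose=(6,-3,N); sL=3/2, sR=15/37; mL=-63/37, mR=81/148; mL+mR=-171/148 → advance -1; mR−mL=9/4 → turn +1·90°
n=3: pose=(6,-4,W); sL=60/113, sR=12/13; mL=-1458/1469, mR=-288/1469; mL+mR=-1746/1469 → advance -1; mR−mL=90/113 → turn +1·90°
n=4: pose=(7,-4,S); sL=30/97, sR=30/37; mL=-2565/3589, mR=-900/3589; mL+mR=-3465/3589 → advance -1; mR−mL=45/97 → turn +1·90°
n=5: pose=(7,-3,E); sL=60/121, sR=60/157; mL=-13050/18997, mR=1080/18997; mL+mR=-11970/18997 → advance -1; mR−mL=90/121 → turn +1·90°

0 30/97 30/37 -2565/3589 -900/3589 7 -4 S
1 60/121 60/157 -13050/18997 1080/18997 7 -3 E
2 3/2 15/37 -63/37 81/148 6 -3 N
3 60/113 12/13 -1458/1469 -288/1469 6 -4 W
4 30/97 30/37 -2565/3589 -900/3589 7 -4 S
5 60/121 60/157 -13050/18997 1080/18997 7 -3 E
final 6 -3 N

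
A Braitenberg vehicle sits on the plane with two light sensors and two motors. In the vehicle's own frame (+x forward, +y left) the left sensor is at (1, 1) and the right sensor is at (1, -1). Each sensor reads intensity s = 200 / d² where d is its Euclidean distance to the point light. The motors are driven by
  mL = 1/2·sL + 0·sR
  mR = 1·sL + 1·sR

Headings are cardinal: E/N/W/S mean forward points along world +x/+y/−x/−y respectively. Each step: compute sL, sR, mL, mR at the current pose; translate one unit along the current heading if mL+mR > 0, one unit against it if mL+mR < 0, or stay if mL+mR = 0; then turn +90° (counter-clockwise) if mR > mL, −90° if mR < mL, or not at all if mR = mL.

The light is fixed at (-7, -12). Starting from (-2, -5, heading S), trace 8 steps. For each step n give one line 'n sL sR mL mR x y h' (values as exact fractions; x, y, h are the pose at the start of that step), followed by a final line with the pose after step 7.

n=0: pose=(-2,-5,S); sL=25/9, sR=50/13; mL=25/18, mR=775/117; mL+mR=625/78 → advance +1; mR−mL=1225/234 → turn +1·90°
n=1: pose=(-2,-6,E); sL=40/17, sR=200/61; mL=20/17, mR=5840/1037; mL+mR=7060/1037 → advance +1; mR−mL=4620/1037 → turn +1·90°
n=2: pose=(-1,-6,N); sL=100/37, sR=100/49; mL=50/37, mR=8600/1813; mL+mR=11050/1813 → advance +1; mR−mL=6150/1813 → turn +1·90°
n=3: pose=(-1,-5,W); sL=200/61, sR=200/89; mL=100/61, mR=30000/5429; mL+mR=38900/5429 → advance +1; mR−mL=21100/5429 → turn +1·90°
n=4: pose=(-2,-5,S); sL=25/9, sR=50/13; mL=25/18, mR=775/117; mL+mR=625/78 → advance +1; mR−mL=1225/234 → turn +1·90°
n=5: pose=(-2,-6,E); sL=40/17, sR=200/61; mL=20/17, mR=5840/1037; mL+mR=7060/1037 → advance +1; mR−mL=4620/1037 → turn +1·90°
n=6: pose=(-1,-6,N); sL=100/37, sR=100/49; mL=50/37, mR=8600/1813; mL+mR=11050/1813 → advance +1; mR−mL=6150/1813 → turn +1·90°
n=7: pose=(-1,-5,W); sL=200/61, sR=200/89; mL=100/61, mR=30000/5429; mL+mR=38900/5429 → advance +1; mR−mL=21100/5429 → turn +1·90°

0 25/9 50/13 25/18 775/117 -2 -5 S
1 40/17 200/61 20/17 5840/1037 -2 -6 E
2 100/37 100/49 50/37 8600/1813 -1 -6 N
3 200/61 200/89 100/61 30000/5429 -1 -5 W
4 25/9 50/13 25/18 775/117 -2 -5 S
5 40/17 200/61 20/17 5840/1037 -2 -6 E
6 100/37 100/49 50/37 8600/1813 -1 -6 N
7 200/61 200/89 100/61 30000/5429 -1 -5 W
final -2 -5 S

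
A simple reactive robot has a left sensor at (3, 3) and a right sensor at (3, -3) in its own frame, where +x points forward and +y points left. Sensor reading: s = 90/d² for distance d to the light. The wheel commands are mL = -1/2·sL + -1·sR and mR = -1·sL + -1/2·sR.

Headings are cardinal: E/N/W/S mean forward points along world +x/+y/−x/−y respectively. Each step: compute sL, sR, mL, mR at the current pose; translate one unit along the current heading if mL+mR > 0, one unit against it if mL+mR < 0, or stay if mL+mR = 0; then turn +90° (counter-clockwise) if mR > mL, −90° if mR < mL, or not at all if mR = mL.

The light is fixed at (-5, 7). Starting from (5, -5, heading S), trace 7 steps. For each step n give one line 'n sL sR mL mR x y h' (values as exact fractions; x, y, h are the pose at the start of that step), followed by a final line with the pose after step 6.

0 45/197 45/137 -23895/53978 -21195/53978 5 -5 S
1 90/233 18/73 -7479/17009 -8667/17009 5 -4 E
2 9/34 45/116 -513/986 -1809/3944 4 -4 S
3 90/193 90/313 -31455/60409 -36855/60409 4 -3 E
4 9/29 45/97 -3483/5626 -3051/5626 3 -3 S
5 90/157 18/53 -5211/8321 -6183/8321 3 -2 E
6 45/122 9/16 -729/976 -1269/1952 2 -2 S
final 2 -1 E

n=0: pose=(5,-5,S); sL=45/197, sR=45/137; mL=-23895/53978, mR=-21195/53978; mL+mR=-22545/26989 → advance -1; mR−mL=1350/26989 → turn +1·90°
n=1: pose=(5,-4,E); sL=90/233, sR=18/73; mL=-7479/17009, mR=-8667/17009; mL+mR=-16146/17009 → advance -1; mR−mL=-1188/17009 → turn -1·90°
n=2: pose=(4,-4,S); sL=9/34, sR=45/116; mL=-513/986, mR=-1809/3944; mL+mR=-3861/3944 → advance -1; mR−mL=243/3944 → turn +1·90°
n=3: pose=(4,-3,E); sL=90/193, sR=90/313; mL=-31455/60409, mR=-36855/60409; mL+mR=-68310/60409 → advance -1; mR−mL=-5400/60409 → turn -1·90°
n=4: pose=(3,-3,S); sL=9/29, sR=45/97; mL=-3483/5626, mR=-3051/5626; mL+mR=-3267/2813 → advance -1; mR−mL=216/2813 → turn +1·90°
n=5: pose=(3,-2,E); sL=90/157, sR=18/53; mL=-5211/8321, mR=-6183/8321; mL+mR=-11394/8321 → advance -1; mR−mL=-972/8321 → turn -1·90°
n=6: pose=(2,-2,S); sL=45/122, sR=9/16; mL=-729/976, mR=-1269/1952; mL+mR=-2727/1952 → advance -1; mR−mL=189/1952 → turn +1·90°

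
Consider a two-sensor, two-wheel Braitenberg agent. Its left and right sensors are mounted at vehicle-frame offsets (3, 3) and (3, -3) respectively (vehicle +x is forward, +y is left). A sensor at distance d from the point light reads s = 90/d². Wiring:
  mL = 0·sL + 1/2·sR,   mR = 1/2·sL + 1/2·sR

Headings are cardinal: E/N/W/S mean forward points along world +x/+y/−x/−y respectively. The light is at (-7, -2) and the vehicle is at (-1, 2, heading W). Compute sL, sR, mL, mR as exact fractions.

9 45/29 45/58 153/29

left sensor world pos  = (-4, -1); dL² = 10
right sensor world pos = (-4, 5); dR² = 58
sL = 90/10 = 9
sR = 90/58 = 45/29
mL = 0·sL + 1/2·sR = 45/58
mR = 1/2·sL + 1/2·sR = 153/29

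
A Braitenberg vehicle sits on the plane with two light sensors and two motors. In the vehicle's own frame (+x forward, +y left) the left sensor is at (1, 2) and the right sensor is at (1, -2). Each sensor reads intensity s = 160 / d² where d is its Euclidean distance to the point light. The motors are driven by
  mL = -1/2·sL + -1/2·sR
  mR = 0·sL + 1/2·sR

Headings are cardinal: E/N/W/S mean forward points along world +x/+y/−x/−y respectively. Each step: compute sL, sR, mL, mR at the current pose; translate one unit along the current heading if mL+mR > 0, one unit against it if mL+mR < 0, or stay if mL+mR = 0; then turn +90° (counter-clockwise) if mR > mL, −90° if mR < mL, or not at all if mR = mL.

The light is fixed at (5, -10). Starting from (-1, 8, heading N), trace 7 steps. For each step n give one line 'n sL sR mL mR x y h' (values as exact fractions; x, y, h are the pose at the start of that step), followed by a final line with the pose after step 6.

n=0: pose=(-1,8,N); sL=32/85, sR=160/377; mL=-12832/32045, mR=80/377; mL+mR=-16/85 → advance -1; mR−mL=19632/32045 → turn +1·90°
n=1: pose=(-1,7,W); sL=80/137, sR=16/41; mL=-2736/5617, mR=8/41; mL+mR=-40/137 → advance -1; mR−mL=3832/5617 → turn +1·90°
n=2: pose=(0,7,S); sL=32/53, sR=32/61; mL=-1824/3233, mR=16/61; mL+mR=-16/53 → advance -1; mR−mL=2672/3233 → turn +1·90°
n=3: pose=(0,8,E); sL=5/13, sR=10/17; mL=-215/442, mR=5/17; mL+mR=-5/26 → advance -1; mR−mL=345/442 → turn +1·90°
n=4: pose=(-1,8,N); sL=32/85, sR=160/377; mL=-12832/32045, mR=80/377; mL+mR=-16/85 → advance -1; mR−mL=19632/32045 → turn +1·90°
n=5: pose=(-1,7,W); sL=80/137, sR=16/41; mL=-2736/5617, mR=8/41; mL+mR=-40/137 → advance -1; mR−mL=3832/5617 → turn +1·90°
n=6: pose=(0,7,S); sL=32/53, sR=32/61; mL=-1824/3233, mR=16/61; mL+mR=-16/53 → advance -1; mR−mL=2672/3233 → turn +1·90°

0 32/85 160/377 -12832/32045 80/377 -1 8 N
1 80/137 16/41 -2736/5617 8/41 -1 7 W
2 32/53 32/61 -1824/3233 16/61 0 7 S
3 5/13 10/17 -215/442 5/17 0 8 E
4 32/85 160/377 -12832/32045 80/377 -1 8 N
5 80/137 16/41 -2736/5617 8/41 -1 7 W
6 32/53 32/61 -1824/3233 16/61 0 7 S
final 0 8 E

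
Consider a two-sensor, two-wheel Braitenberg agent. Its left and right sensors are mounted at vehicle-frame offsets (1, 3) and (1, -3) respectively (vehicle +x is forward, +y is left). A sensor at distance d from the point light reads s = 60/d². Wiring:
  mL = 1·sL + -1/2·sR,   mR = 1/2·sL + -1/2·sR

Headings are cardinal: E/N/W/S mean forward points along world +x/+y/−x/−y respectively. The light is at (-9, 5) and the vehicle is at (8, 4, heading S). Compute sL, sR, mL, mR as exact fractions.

left sensor world pos  = (11, 3); dL² = 404
right sensor world pos = (5, 3); dR² = 200
sL = 60/404 = 15/101
sR = 60/200 = 3/10
mL = 1·sL + -1/2·sR = -3/2020
mR = 1/2·sL + -1/2·sR = -153/2020

15/101 3/10 -3/2020 -153/2020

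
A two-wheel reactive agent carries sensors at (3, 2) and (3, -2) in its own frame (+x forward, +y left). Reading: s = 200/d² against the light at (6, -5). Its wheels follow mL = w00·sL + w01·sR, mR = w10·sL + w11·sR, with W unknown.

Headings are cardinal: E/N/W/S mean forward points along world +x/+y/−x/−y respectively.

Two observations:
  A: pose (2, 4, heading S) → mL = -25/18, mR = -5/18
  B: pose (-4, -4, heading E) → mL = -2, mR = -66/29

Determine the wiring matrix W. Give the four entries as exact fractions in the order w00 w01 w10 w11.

0 -1/2 1/2 -1

obs A: pose=(2,4,S) → sL=5, sR=25/9, mL=-25/18, mR=-5/18
obs B: pose=(-4,-4,E) → sL=100/29, sR=4, mL=-2, mR=-66/29
sensor matrix S = [[5, 25/9], [100/29, 4]]; det S = 2720/261
solve [mL_A; mL_B] = S·[w00; w01] and [mR_A; mR_B] = S·[w10; w11]:
  w00 = 0, w01 = -1/2, w10 = 1/2, w11 = -1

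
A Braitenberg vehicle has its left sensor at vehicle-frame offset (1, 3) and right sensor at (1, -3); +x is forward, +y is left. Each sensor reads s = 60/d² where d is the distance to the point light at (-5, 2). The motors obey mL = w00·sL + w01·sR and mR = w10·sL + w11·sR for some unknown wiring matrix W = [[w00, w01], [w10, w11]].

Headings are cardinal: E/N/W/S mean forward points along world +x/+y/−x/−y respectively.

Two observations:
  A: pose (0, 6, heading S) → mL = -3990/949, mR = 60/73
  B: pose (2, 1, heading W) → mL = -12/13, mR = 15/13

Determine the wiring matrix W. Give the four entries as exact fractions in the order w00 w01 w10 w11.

1/2 -1 1 0

obs A: pose=(0,6,S) → sL=60/73, sR=60/13, mL=-3990/949, mR=60/73
obs B: pose=(2,1,W) → sL=15/13, sR=3/2, mL=-12/13, mR=15/13
sensor matrix S = [[60/73, 60/13], [15/13, 3/2]]; det S = -50490/12337
solve [mL_A; mL_B] = S·[w00; w01] and [mR_A; mR_B] = S·[w10; w11]:
  w00 = 1/2, w01 = -1, w10 = 1, w11 = 0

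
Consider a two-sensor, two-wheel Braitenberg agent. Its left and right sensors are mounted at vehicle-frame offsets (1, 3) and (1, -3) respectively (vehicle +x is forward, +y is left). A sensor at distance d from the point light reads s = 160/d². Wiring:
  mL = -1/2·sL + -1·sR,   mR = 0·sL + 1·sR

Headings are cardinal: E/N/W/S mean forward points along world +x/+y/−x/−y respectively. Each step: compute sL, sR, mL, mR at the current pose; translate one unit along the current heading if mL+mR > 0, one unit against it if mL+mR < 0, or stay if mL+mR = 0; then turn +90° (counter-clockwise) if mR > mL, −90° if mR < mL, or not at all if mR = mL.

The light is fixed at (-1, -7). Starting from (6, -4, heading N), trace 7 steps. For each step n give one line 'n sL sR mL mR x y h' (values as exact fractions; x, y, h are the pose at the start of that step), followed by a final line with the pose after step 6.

n=0: pose=(6,-4,N); sL=5, sR=40/29; mL=-225/58, mR=40/29; mL+mR=-5/2 → advance -1; mR−mL=305/58 → turn +1·90°
n=1: pose=(6,-5,W); sL=160/37, sR=160/61; mL=-10800/2257, mR=160/61; mL+mR=-80/37 → advance -1; mR−mL=16720/2257 → turn +1·90°
n=2: pose=(7,-5,S); sL=80/61, sR=80/13; mL=-5400/793, mR=80/13; mL+mR=-40/61 → advance -1; mR−mL=10280/793 → turn +1·90°
n=3: pose=(7,-4,E); sL=160/117, sR=160/81; mL=-2800/1053, mR=160/81; mL+mR=-80/117 → advance -1; mR−mL=4880/1053 → turn +1·90°
n=4: pose=(6,-4,N); sL=5, sR=40/29; mL=-225/58, mR=40/29; mL+mR=-5/2 → advance -1; mR−mL=305/58 → turn +1·90°
n=5: pose=(6,-5,W); sL=160/37, sR=160/61; mL=-10800/2257, mR=160/61; mL+mR=-80/37 → advance -1; mR−mL=16720/2257 → turn +1·90°
n=6: pose=(7,-5,S); sL=80/61, sR=80/13; mL=-5400/793, mR=80/13; mL+mR=-40/61 → advance -1; mR−mL=10280/793 → turn +1·90°

0 5 40/29 -225/58 40/29 6 -4 N
1 160/37 160/61 -10800/2257 160/61 6 -5 W
2 80/61 80/13 -5400/793 80/13 7 -5 S
3 160/117 160/81 -2800/1053 160/81 7 -4 E
4 5 40/29 -225/58 40/29 6 -4 N
5 160/37 160/61 -10800/2257 160/61 6 -5 W
6 80/61 80/13 -5400/793 80/13 7 -5 S
final 7 -4 E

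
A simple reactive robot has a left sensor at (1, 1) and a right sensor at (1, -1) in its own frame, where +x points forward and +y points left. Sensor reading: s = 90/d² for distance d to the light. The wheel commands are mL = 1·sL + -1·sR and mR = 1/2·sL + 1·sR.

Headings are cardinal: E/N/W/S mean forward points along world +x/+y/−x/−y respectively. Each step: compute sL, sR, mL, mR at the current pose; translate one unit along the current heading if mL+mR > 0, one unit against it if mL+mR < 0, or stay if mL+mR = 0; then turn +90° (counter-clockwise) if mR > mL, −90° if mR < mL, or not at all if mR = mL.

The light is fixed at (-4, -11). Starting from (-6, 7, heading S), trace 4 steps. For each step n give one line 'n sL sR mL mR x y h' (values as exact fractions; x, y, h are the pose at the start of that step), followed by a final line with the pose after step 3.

n=0: pose=(-6,7,S); sL=9/29, sR=45/149; mL=36/4321, mR=3951/8642; mL+mR=27/58 → advance +1; mR−mL=3879/8642 → turn +1·90°
n=1: pose=(-6,6,E); sL=18/65, sR=90/257; mL=-1224/16705, mR=8163/16705; mL+mR=27/65 → advance +1; mR−mL=9387/16705 → turn +1·90°
n=2: pose=(-5,6,N); sL=45/164, sR=5/18; mL=-5/1476, mR=1225/2952; mL+mR=135/328 → advance +1; mR−mL=1235/2952 → turn +1·90°
n=3: pose=(-5,7,W); sL=90/293, sR=18/73; mL=1296/21389, mR=8559/21389; mL+mR=135/293 → advance +1; mR−mL=7263/21389 → turn +1·90°

0 9/29 45/149 36/4321 3951/8642 -6 7 S
1 18/65 90/257 -1224/16705 8163/16705 -6 6 E
2 45/164 5/18 -5/1476 1225/2952 -5 6 N
3 90/293 18/73 1296/21389 8559/21389 -5 7 W
final -6 7 S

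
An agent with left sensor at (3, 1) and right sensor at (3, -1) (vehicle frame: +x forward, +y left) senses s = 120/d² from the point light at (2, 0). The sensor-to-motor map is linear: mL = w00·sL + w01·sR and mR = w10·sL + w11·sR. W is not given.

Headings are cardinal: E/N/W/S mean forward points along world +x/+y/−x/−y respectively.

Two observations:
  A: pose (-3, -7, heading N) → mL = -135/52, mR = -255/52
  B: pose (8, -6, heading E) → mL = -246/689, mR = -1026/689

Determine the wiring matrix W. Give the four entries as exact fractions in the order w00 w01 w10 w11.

1/2 -1 -1/2 -1

obs A: pose=(-3,-7,N) → sL=30/13, sR=15/4, mL=-135/52, mR=-255/52
obs B: pose=(8,-6,E) → sL=60/53, sR=12/13, mL=-246/689, mR=-1026/689
sensor matrix S = [[30/13, 15/4], [60/53, 12/13]]; det S = -18945/8957
solve [mL_A; mL_B] = S·[w00; w01] and [mR_A; mR_B] = S·[w10; w11]:
  w00 = 1/2, w01 = -1, w10 = -1/2, w11 = -1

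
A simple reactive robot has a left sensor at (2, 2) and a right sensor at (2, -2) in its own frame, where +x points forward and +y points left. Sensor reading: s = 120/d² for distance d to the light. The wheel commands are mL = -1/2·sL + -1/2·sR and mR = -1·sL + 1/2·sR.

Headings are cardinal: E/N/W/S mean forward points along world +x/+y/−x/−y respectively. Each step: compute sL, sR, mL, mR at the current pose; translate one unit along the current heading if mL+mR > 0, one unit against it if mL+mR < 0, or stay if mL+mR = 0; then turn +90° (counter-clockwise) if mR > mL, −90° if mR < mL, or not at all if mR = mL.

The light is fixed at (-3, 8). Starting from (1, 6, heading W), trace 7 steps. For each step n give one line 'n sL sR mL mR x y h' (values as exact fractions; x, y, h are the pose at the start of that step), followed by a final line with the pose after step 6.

n=0: pose=(1,6,W); sL=6, sR=30; mL=-18, mR=9; mL+mR=-9 → advance -1; mR−mL=27 → turn +1·90°
n=1: pose=(2,6,S); sL=24/13, sR=24/5; mL=-216/65, mR=36/65; mL+mR=-36/13 → advance -1; mR−mL=252/65 → turn +1·90°
n=2: pose=(2,7,E); sL=12/5, sR=60/29; mL=-324/145, mR=-198/145; mL+mR=-18/5 → advance -1; mR−mL=126/145 → turn +1·90°
n=3: pose=(1,7,N); sL=24, sR=120/37; mL=-504/37, mR=-828/37; mL+mR=-36 → advance -1; mR−mL=-324/37 → turn -1·90°
n=4: pose=(1,6,E); sL=10/3, sR=30/13; mL=-110/39, mR=-85/39; mL+mR=-5 → advance -1; mR−mL=25/39 → turn +1·90°
n=5: pose=(0,6,N); sL=120, sR=24/5; mL=-312/5, mR=-588/5; mL+mR=-180 → advance -1; mR−mL=-276/5 → turn -1·90°
n=6: pose=(0,5,E); sL=60/13, sR=12/5; mL=-228/65, mR=-222/65; mL+mR=-90/13 → advance -1; mR−mL=6/65 → turn +1·90°

0 6 30 -18 9 1 6 W
1 24/13 24/5 -216/65 36/65 2 6 S
2 12/5 60/29 -324/145 -198/145 2 7 E
3 24 120/37 -504/37 -828/37 1 7 N
4 10/3 30/13 -110/39 -85/39 1 6 E
5 120 24/5 -312/5 -588/5 0 6 N
6 60/13 12/5 -228/65 -222/65 0 5 E
final -1 5 N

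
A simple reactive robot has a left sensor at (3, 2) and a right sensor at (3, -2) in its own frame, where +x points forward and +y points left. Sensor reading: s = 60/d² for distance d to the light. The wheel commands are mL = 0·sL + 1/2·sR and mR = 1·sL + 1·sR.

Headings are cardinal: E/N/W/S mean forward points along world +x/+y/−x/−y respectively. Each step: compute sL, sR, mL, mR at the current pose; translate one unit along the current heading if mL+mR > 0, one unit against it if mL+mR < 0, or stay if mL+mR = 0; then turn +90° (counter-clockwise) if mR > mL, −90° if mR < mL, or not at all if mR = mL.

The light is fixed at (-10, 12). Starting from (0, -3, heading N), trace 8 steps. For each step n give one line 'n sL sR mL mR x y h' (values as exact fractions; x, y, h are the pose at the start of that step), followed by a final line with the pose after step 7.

0 15/52 5/24 5/48 155/312 0 -3 N
1 12/61 60/193 30/193 5976/11773 0 -2 W
2 6/41 30/169 15/169 2244/6929 -1 -2 S
3 60/313 60/433 30/433 44760/135529 -1 -3 E
4 15/52 5/24 5/48 155/312 0 -3 N
5 12/61 60/193 30/193 5976/11773 0 -2 W
6 6/41 30/169 15/169 2244/6929 -1 -2 S
7 60/313 60/433 30/433 44760/135529 -1 -3 E
final 0 -3 N

n=0: pose=(0,-3,N); sL=15/52, sR=5/24; mL=5/48, mR=155/312; mL+mR=125/208 → advance +1; mR−mL=245/624 → turn +1·90°
n=1: pose=(0,-2,W); sL=12/61, sR=60/193; mL=30/193, mR=5976/11773; mL+mR=7806/11773 → advance +1; mR−mL=4146/11773 → turn +1·90°
n=2: pose=(-1,-2,S); sL=6/41, sR=30/169; mL=15/169, mR=2244/6929; mL+mR=2859/6929 → advance +1; mR−mL=1629/6929 → turn +1·90°
n=3: pose=(-1,-3,E); sL=60/313, sR=60/433; mL=30/433, mR=44760/135529; mL+mR=54150/135529 → advance +1; mR−mL=35370/135529 → turn +1·90°
n=4: pose=(0,-3,N); sL=15/52, sR=5/24; mL=5/48, mR=155/312; mL+mR=125/208 → advance +1; mR−mL=245/624 → turn +1·90°
n=5: pose=(0,-2,W); sL=12/61, sR=60/193; mL=30/193, mR=5976/11773; mL+mR=7806/11773 → advance +1; mR−mL=4146/11773 → turn +1·90°
n=6: pose=(-1,-2,S); sL=6/41, sR=30/169; mL=15/169, mR=2244/6929; mL+mR=2859/6929 → advance +1; mR−mL=1629/6929 → turn +1·90°
n=7: pose=(-1,-3,E); sL=60/313, sR=60/433; mL=30/433, mR=44760/135529; mL+mR=54150/135529 → advance +1; mR−mL=35370/135529 → turn +1·90°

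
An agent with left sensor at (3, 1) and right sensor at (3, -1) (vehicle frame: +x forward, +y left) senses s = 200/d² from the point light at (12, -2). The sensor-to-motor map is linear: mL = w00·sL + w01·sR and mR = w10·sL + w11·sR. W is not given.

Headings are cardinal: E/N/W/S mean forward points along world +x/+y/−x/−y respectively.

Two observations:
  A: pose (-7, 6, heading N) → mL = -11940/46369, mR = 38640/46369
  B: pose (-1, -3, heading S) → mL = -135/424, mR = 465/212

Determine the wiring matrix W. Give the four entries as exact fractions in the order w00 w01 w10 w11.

obs A: pose=(-7,6,N) → sL=200/521, sR=40/89, mL=-11940/46369, mR=38640/46369
obs B: pose=(-1,-3,S) → sL=5/4, sR=50/53, mL=-135/424, mR=465/212
sensor matrix S = [[200/521, 40/89], [5/4, 50/53]]; det S = -490650/2457557
solve [mL_A; mL_B] = S·[w00; w01] and [mR_A; mR_B] = S·[w10; w11]:
  w00 = 1/2, w01 = -1, w10 = 1, w11 = 1

1/2 -1 1 1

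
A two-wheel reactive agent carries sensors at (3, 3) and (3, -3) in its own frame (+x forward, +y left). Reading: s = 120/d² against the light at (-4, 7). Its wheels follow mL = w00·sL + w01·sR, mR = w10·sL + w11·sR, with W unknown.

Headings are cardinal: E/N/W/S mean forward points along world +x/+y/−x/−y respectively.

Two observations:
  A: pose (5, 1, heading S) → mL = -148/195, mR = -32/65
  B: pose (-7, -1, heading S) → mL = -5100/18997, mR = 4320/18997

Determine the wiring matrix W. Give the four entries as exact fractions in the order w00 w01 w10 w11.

obs A: pose=(5,1,S) → sL=8/15, sR=40/39, mL=-148/195, mR=-32/65
obs B: pose=(-7,-1,S) → sL=120/121, sR=120/157, mL=-5100/18997, mR=4320/18997
sensor matrix S = [[8/15, 40/39], [120/121, 120/157]]; det S = -150528/246961
solve [mL_A; mL_B] = S·[w00; w01] and [mR_A; mR_B] = S·[w10; w11]:
  w00 = 1/2, w01 = -1, w10 = 1, w11 = -1

1/2 -1 1 -1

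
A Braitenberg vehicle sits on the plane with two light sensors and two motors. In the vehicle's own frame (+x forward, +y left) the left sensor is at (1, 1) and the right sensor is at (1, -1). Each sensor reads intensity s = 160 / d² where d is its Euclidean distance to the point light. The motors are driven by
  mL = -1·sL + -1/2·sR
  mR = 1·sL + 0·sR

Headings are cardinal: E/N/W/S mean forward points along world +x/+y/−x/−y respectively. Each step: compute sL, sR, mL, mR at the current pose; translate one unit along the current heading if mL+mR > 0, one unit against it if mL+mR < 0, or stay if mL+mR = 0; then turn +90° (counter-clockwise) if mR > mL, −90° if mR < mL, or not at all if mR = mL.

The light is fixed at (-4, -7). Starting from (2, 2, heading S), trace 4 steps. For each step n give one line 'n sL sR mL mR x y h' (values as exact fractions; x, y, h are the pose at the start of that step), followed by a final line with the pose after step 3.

0 160/113 160/89 -23280/10057 160/113 2 2 S
1 16/17 16/13 -344/221 16/17 2 3 E
2 160/137 160/157 -36080/21509 160/137 1 3 N
3 2 40/29 -78/29 2 1 2 W
final 2 2 S

n=0: pose=(2,2,S); sL=160/113, sR=160/89; mL=-23280/10057, mR=160/113; mL+mR=-80/89 → advance -1; mR−mL=37520/10057 → turn +1·90°
n=1: pose=(2,3,E); sL=16/17, sR=16/13; mL=-344/221, mR=16/17; mL+mR=-8/13 → advance -1; mR−mL=552/221 → turn +1·90°
n=2: pose=(1,3,N); sL=160/137, sR=160/157; mL=-36080/21509, mR=160/137; mL+mR=-80/157 → advance -1; mR−mL=61200/21509 → turn +1·90°
n=3: pose=(1,2,W); sL=2, sR=40/29; mL=-78/29, mR=2; mL+mR=-20/29 → advance -1; mR−mL=136/29 → turn +1·90°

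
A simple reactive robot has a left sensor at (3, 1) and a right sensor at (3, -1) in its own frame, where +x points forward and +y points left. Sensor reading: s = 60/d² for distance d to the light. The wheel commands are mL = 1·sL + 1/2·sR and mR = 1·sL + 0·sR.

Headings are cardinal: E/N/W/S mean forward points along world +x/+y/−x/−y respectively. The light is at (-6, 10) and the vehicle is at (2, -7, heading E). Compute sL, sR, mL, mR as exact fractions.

60/377 12/89 7602/33553 60/377

left sensor world pos  = (5, -6); dL² = 377
right sensor world pos = (5, -8); dR² = 445
sL = 60/377 = 60/377
sR = 60/445 = 12/89
mL = 1·sL + 1/2·sR = 7602/33553
mR = 1·sL + 0·sR = 60/377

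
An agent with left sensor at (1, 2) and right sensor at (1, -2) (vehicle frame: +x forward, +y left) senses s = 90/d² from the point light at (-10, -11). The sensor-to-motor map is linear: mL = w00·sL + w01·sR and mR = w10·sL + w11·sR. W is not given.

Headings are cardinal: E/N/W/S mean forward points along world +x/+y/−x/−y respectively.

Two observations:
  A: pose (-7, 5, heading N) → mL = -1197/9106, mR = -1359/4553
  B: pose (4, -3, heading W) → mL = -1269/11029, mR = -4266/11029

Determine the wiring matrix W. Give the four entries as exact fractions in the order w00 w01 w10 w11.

1/2 -1 -1/2 -1/2

obs A: pose=(-7,5,N) → sL=9/29, sR=45/157, mL=-1197/9106, mR=-1359/4553
obs B: pose=(4,-3,W) → sL=18/41, sR=90/269, mL=-1269/11029, mR=-4266/11029
sensor matrix S = [[9/29, 45/157], [18/41, 90/269]]; det S = -1104840/50215037
solve [mL_A; mL_B] = S·[w00; w01] and [mR_A; mR_B] = S·[w10; w11]:
  w00 = 1/2, w01 = -1, w10 = -1/2, w11 = -1/2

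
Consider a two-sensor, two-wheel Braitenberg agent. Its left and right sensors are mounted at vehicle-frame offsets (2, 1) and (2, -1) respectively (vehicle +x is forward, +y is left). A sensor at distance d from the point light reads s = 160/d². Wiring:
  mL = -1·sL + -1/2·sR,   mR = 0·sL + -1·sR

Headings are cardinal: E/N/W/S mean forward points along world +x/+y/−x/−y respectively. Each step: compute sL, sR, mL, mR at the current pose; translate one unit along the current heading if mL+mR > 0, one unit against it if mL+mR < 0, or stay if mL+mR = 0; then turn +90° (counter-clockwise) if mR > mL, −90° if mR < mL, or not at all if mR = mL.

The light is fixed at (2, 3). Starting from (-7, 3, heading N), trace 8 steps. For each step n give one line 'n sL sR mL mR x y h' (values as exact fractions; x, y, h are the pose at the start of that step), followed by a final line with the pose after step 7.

0 20/13 40/17 -600/221 -40/17 -7 3 N
1 32/25 160/121 -5872/3025 -160/121 -7 2 W
2 80/29 16/9 -952/261 -16/9 -6 2 S
3 160/37 160/37 -240/37 -160/37 -6 3 E
4 20/13 40/17 -600/221 -40/17 -7 3 N
5 32/25 160/121 -5872/3025 -160/121 -7 2 W
6 80/29 16/9 -952/261 -16/9 -6 2 S
7 160/37 160/37 -240/37 -160/37 -6 3 E
final -7 3 N

n=0: pose=(-7,3,N); sL=20/13, sR=40/17; mL=-600/221, mR=-40/17; mL+mR=-1120/221 → advance -1; mR−mL=80/221 → turn +1·90°
n=1: pose=(-7,2,W); sL=32/25, sR=160/121; mL=-5872/3025, mR=-160/121; mL+mR=-9872/3025 → advance -1; mR−mL=1872/3025 → turn +1·90°
n=2: pose=(-6,2,S); sL=80/29, sR=16/9; mL=-952/261, mR=-16/9; mL+mR=-472/87 → advance -1; mR−mL=488/261 → turn +1·90°
n=3: pose=(-6,3,E); sL=160/37, sR=160/37; mL=-240/37, mR=-160/37; mL+mR=-400/37 → advance -1; mR−mL=80/37 → turn +1·90°
n=4: pose=(-7,3,N); sL=20/13, sR=40/17; mL=-600/221, mR=-40/17; mL+mR=-1120/221 → advance -1; mR−mL=80/221 → turn +1·90°
n=5: pose=(-7,2,W); sL=32/25, sR=160/121; mL=-5872/3025, mR=-160/121; mL+mR=-9872/3025 → advance -1; mR−mL=1872/3025 → turn +1·90°
n=6: pose=(-6,2,S); sL=80/29, sR=16/9; mL=-952/261, mR=-16/9; mL+mR=-472/87 → advance -1; mR−mL=488/261 → turn +1·90°
n=7: pose=(-6,3,E); sL=160/37, sR=160/37; mL=-240/37, mR=-160/37; mL+mR=-400/37 → advance -1; mR−mL=80/37 → turn +1·90°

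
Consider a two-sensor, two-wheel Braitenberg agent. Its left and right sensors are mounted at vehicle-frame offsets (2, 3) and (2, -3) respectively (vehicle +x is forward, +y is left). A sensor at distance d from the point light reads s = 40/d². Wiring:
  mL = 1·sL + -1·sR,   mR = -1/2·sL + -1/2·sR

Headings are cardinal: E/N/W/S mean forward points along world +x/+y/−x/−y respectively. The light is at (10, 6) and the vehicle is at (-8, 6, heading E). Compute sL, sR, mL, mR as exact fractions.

left sensor world pos  = (-6, 9); dL² = 265
right sensor world pos = (-6, 3); dR² = 265
sL = 40/265 = 8/53
sR = 40/265 = 8/53
mL = 1·sL + -1·sR = 0
mR = -1/2·sL + -1/2·sR = -8/53

8/53 8/53 0 -8/53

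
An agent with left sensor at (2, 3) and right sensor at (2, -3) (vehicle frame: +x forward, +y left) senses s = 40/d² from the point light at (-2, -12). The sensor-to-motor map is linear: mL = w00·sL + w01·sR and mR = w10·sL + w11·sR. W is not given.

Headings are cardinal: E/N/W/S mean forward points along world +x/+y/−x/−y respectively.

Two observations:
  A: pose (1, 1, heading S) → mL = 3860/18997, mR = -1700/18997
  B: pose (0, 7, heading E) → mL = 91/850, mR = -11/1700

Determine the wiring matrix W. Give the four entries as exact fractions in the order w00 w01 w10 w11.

obs A: pose=(1,1,S) → sL=40/157, sR=40/121, mL=3860/18997, mR=-1700/18997
obs B: pose=(0,7,E) → sL=2/25, sR=5/34, mL=91/850, mR=-11/1700
sensor matrix S = [[40/157, 40/121], [2/25, 5/34]]; det S = 17796/1614745
solve [mL_A; mL_B] = S·[w00; w01] and [mR_A; mR_B] = S·[w10; w11]:
  w00 = -1/2, w01 = 1, w10 = -1, w11 = 1/2

-1/2 1 -1 1/2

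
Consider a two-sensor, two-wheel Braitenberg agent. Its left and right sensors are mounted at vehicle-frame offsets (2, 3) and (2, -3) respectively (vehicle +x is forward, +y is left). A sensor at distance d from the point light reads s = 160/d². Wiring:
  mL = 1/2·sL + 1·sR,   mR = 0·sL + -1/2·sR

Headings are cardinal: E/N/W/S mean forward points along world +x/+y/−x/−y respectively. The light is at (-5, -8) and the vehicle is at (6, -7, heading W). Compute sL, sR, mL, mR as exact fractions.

left sensor world pos  = (4, -10); dL² = 85
right sensor world pos = (4, -4); dR² = 97
sL = 160/85 = 32/17
sR = 160/97 = 160/97
mL = 1/2·sL + 1·sR = 4272/1649
mR = 0·sL + -1/2·sR = -80/97

32/17 160/97 4272/1649 -80/97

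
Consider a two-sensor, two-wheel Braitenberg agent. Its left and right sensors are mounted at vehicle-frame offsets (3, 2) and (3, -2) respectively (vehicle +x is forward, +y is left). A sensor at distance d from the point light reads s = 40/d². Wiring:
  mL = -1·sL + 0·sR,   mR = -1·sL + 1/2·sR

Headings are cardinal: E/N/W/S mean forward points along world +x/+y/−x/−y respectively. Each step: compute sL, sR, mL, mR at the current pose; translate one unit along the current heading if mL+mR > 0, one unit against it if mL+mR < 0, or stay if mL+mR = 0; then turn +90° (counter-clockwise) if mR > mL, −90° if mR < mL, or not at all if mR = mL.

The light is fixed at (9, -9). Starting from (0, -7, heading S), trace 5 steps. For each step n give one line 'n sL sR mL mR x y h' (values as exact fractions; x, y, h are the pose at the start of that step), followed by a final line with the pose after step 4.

n=0: pose=(0,-7,S); sL=4/5, sR=20/61; mL=-4/5, mR=-194/305; mL+mR=-438/305 → advance -1; mR−mL=10/61 → turn +1·90°
n=1: pose=(0,-6,E); sL=40/61, sR=40/37; mL=-40/61, mR=-260/2257; mL+mR=-1740/2257 → advance -1; mR−mL=20/37 → turn +1·90°
n=2: pose=(-1,-6,N); sL=2/9, sR=2/5; mL=-2/9, mR=-1/45; mL+mR=-11/45 → advance -1; mR−mL=1/5 → turn +1·90°
n=3: pose=(-1,-7,W); sL=40/169, sR=8/37; mL=-40/169, mR=-804/6253; mL+mR=-2284/6253 → advance -1; mR−mL=4/37 → turn +1·90°
n=4: pose=(0,-7,S); sL=4/5, sR=20/61; mL=-4/5, mR=-194/305; mL+mR=-438/305 → advance -1; mR−mL=10/61 → turn +1·90°

0 4/5 20/61 -4/5 -194/305 0 -7 S
1 40/61 40/37 -40/61 -260/2257 0 -6 E
2 2/9 2/5 -2/9 -1/45 -1 -6 N
3 40/169 8/37 -40/169 -804/6253 -1 -7 W
4 4/5 20/61 -4/5 -194/305 0 -7 S
final 0 -6 E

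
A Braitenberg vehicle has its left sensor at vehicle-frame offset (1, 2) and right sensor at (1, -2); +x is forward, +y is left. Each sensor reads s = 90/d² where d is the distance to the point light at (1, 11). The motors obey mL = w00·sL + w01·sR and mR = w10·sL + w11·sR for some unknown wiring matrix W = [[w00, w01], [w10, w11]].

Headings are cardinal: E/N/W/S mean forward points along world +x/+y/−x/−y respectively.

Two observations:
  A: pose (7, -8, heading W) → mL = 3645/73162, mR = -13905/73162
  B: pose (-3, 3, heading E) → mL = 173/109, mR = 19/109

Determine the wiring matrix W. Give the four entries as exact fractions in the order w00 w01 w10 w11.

1 -1/2 1/2 -1

obs A: pose=(7,-8,W) → sL=45/233, sR=45/157, mL=3645/73162, mR=-13905/73162
obs B: pose=(-3,3,E) → sL=2, sR=90/109, mL=173/109, mR=19/109
sensor matrix S = [[45/233, 45/157], [2, 90/109]]; det S = -1649880/3987329
solve [mL_A; mL_B] = S·[w00; w01] and [mR_A; mR_B] = S·[w10; w11]:
  w00 = 1, w01 = -1/2, w10 = 1/2, w11 = -1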